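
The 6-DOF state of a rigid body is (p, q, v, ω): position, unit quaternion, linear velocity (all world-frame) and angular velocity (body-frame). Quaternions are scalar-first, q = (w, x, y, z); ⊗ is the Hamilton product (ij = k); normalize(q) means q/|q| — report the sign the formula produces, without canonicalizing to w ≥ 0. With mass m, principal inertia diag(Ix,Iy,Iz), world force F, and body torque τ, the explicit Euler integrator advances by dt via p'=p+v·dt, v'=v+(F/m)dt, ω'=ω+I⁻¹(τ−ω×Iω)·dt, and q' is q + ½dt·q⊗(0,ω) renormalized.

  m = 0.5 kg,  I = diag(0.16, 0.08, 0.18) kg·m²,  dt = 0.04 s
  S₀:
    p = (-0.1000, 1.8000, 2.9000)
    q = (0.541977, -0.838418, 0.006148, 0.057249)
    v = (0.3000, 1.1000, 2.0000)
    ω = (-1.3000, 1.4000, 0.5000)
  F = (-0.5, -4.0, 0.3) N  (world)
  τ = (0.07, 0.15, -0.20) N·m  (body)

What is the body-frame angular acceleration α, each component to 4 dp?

ω×(Iω) gyroscopic = (0.0700, 0.0130, 0.1456)
α = I⁻¹(τ − ω×Iω) = (0.0000, 1.7125, -1.9200)

α = (0.0000, 1.7125, -1.9200)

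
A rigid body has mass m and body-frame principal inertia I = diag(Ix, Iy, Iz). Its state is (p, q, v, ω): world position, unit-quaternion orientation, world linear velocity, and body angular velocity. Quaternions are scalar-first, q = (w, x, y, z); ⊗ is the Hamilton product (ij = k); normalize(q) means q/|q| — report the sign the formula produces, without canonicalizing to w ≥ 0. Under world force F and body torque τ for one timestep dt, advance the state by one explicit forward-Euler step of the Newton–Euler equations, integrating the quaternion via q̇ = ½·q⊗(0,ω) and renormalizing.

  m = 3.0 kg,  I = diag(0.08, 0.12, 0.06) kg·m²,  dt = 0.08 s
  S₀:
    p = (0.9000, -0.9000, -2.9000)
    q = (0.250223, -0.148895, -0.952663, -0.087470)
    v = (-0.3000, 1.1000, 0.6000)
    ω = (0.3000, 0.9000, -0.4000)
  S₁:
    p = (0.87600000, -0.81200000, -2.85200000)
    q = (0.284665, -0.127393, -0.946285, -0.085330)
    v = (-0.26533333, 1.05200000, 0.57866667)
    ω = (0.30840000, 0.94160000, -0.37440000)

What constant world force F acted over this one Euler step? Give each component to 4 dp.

velocity change Δv = (0.03466667, -0.04800000, -0.02133333)
applied force F = (1.3000, -1.8000, -0.8000)

F = (1.3000, -1.8000, -0.8000)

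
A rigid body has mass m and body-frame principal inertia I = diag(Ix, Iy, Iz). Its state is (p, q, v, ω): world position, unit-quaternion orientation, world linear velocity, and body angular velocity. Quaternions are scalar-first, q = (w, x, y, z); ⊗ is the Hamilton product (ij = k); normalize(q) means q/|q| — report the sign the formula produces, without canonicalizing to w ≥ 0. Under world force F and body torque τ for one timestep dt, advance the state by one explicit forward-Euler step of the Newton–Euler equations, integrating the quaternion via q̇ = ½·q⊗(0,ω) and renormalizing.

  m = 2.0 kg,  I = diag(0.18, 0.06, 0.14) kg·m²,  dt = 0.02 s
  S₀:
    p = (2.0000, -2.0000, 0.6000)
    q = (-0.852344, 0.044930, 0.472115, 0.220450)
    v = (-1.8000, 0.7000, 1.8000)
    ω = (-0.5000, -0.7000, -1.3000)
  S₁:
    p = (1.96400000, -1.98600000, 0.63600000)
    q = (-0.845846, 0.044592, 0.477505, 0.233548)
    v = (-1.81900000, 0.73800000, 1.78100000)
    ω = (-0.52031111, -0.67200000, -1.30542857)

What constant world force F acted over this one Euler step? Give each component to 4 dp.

v₁ − v₀ = (-0.01900000, 0.03800000, -0.01900000)
m·(v₁−v₀)/dt = (-1.9000, 3.8000, -1.9000)

F = (-1.9000, 3.8000, -1.9000)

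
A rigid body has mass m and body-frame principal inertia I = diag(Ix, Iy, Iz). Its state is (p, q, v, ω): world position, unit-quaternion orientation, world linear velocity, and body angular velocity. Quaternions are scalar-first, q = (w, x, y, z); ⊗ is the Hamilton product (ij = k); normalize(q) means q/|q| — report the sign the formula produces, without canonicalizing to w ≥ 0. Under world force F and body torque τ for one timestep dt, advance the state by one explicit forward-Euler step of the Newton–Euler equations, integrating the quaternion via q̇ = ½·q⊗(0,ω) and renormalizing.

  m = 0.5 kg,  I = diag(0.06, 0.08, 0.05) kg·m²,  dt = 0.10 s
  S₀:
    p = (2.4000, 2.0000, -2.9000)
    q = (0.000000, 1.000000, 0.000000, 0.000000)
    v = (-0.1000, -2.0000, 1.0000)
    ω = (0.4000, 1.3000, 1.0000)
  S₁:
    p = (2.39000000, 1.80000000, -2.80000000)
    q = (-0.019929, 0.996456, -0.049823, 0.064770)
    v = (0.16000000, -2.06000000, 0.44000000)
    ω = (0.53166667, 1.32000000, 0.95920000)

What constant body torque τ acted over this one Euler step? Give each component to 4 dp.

Δω = ω₁−ω₀ = (0.13166667, 0.02000000, -0.04080000)
applied torque τ = (0.0400, 0.0200, -0.0100)

τ = (0.0400, 0.0200, -0.0100)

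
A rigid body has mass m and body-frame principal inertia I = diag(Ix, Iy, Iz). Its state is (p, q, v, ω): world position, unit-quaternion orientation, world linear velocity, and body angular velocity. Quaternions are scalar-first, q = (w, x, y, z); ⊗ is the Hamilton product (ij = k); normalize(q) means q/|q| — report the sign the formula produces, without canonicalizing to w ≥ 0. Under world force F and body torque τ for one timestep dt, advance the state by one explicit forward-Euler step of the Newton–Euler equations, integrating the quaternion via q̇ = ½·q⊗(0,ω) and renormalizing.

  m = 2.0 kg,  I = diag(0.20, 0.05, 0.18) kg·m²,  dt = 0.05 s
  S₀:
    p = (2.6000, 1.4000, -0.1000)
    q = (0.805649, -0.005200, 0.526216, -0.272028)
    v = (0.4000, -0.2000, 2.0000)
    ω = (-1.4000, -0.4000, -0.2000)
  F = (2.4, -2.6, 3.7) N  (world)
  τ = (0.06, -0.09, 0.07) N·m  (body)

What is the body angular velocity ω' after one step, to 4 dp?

precession coupling ω×(Iω) = (0.0104, 0.0056, -0.0840)
(τ − ω×Iω)/I = (0.2480, -1.9120, 0.8556)
ω + α·dt = (-1.3876, -0.4956, -0.1572)

ω' = (-1.3876, -0.4956, -0.1572)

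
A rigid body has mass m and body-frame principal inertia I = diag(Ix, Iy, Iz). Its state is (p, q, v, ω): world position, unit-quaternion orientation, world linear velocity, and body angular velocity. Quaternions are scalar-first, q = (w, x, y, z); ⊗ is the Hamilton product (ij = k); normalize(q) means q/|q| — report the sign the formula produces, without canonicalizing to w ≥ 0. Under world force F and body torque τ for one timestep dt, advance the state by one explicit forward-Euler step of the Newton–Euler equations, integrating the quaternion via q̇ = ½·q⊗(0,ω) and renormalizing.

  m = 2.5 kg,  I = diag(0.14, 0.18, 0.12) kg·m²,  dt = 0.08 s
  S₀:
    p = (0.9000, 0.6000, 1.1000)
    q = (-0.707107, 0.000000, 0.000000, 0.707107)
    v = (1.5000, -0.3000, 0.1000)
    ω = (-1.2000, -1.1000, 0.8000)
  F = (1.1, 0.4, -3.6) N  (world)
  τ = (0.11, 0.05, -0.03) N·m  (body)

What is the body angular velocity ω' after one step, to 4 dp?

gyro term ω×Iω = (0.0528, -0.0192, 0.0528)
angular accel α = (0.4086, 0.3844, -0.6900)
ω' = ω + α·dt = (-1.1673, -1.0692, 0.7448)

ω' = (-1.1673, -1.0692, 0.7448)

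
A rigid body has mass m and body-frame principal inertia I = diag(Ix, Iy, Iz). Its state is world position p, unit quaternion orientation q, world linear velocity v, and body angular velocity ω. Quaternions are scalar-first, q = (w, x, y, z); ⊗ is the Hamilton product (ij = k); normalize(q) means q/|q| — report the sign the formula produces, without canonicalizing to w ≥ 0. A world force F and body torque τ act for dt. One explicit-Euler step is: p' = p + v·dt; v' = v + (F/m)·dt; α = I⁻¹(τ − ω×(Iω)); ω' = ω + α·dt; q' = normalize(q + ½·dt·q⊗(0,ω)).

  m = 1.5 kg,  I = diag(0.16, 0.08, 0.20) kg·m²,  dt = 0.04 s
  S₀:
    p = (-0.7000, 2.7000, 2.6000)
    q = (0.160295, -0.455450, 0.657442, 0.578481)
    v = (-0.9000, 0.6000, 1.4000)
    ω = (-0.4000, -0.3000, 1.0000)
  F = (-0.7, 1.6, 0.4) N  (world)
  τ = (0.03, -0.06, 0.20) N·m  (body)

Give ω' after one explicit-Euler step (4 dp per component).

ω' = (-0.3835, -0.3380, 1.0419)

precession coupling ω×(Iω) = (-0.0360, 0.0160, -0.0096)
angular accel α = (0.4125, -0.9500, 1.0480)
ω' = ω + α·dt = (-0.3835, -0.3380, 1.0419)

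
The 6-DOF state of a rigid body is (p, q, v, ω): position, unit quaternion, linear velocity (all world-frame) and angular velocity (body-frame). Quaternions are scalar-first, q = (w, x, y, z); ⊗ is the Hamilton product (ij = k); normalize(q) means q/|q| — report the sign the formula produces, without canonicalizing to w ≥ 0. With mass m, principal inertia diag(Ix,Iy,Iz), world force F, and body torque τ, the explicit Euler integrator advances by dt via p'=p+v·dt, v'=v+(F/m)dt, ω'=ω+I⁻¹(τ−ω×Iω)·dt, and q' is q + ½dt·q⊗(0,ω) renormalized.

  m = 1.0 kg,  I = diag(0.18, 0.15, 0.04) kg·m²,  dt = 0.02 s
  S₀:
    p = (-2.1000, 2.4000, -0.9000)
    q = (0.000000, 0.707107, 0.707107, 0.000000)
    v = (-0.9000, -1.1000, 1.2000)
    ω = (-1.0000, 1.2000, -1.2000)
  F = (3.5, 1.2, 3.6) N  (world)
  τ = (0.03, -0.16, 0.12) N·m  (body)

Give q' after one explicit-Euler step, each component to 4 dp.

q' = (-0.0014, 0.6985, 0.7155, 0.0156)

2q̇ = q⊗(0,ω) = (-0.1414214, -0.8485284, 0.8485284, 1.5556354)
q' = normalize(q + ½dt·q⊗(0,ω)) = (-0.0014, 0.6985, 0.7155, 0.0156)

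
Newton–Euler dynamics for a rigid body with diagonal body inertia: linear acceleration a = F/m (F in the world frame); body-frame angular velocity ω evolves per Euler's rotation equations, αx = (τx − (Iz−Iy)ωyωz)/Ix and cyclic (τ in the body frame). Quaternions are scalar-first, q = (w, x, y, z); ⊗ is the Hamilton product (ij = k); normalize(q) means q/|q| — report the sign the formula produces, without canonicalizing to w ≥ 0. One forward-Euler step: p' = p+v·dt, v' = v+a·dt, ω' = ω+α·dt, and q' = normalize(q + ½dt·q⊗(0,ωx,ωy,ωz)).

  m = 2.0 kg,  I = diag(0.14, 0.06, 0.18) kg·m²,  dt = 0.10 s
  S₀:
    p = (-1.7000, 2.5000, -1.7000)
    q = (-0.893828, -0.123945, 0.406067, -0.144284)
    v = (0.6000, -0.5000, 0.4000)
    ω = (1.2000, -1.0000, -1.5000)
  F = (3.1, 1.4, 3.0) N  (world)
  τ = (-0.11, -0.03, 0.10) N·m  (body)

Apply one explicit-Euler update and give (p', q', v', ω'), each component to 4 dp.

p' = (-1.6400, 2.4500, -1.6600)
q' = (-0.8718, -0.2140, 0.4303, -0.0949)
v' = (0.7550, -0.4300, 0.5500)
ω' = (0.9929, -1.1700, -1.4978)

α = I⁻¹(τ − ω×Iω) = (-2.0714, -1.7000, 0.0222)
ω' = ω + α·dt = (0.9929, -1.1700, -1.4978)
q⊗(0,ω) = (0.3383750, -1.8259781, 0.5347697, 0.9774066)
updated quaternion q' = (-0.8718, -0.2140, 0.4303, -0.0949)
new position p' = (-1.6400, 2.4500, -1.6600)
new velocity v' = (0.7550, -0.4300, 0.5500)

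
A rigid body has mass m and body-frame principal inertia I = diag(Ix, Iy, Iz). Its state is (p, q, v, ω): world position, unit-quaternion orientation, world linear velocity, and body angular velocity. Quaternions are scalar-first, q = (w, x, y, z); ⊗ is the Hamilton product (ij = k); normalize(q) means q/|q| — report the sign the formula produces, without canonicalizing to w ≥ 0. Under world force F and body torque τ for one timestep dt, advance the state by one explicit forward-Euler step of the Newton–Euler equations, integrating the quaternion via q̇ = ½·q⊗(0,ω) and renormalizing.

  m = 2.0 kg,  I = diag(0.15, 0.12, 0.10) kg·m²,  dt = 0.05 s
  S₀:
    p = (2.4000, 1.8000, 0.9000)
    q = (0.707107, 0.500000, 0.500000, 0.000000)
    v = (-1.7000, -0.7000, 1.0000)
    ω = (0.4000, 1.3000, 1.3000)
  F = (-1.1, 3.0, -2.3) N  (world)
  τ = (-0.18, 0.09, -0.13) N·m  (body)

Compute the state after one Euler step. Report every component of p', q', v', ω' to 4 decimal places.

p' = (2.3150, 1.7650, 0.9500)
q' = (0.6851, 0.5227, 0.5062, 0.0342)
v' = (-1.7275, -0.6250, 0.9425)
ω' = (0.3513, 1.3267, 1.2428)

a = F/m = (-0.5500, 1.5000, -1.1500)
p' = p + v·dt = (2.3150, 1.7650, 0.9500)
new velocity v' = (-1.7275, -0.6250, 0.9425)
ω×(Iω) gyroscopic = (-0.0338, 0.0260, -0.0156)
(τ − ω×Iω)/I = (-0.9747, 0.5333, -1.1440)
ω' = ω + α·dt = (0.3513, 1.3267, 1.2428)
Hamilton product q⊗(0,ω) = (-0.8500000, 0.9328428, 0.2692391, 1.3692391)
updated quaternion q' = (0.6851, 0.5227, 0.5062, 0.0342)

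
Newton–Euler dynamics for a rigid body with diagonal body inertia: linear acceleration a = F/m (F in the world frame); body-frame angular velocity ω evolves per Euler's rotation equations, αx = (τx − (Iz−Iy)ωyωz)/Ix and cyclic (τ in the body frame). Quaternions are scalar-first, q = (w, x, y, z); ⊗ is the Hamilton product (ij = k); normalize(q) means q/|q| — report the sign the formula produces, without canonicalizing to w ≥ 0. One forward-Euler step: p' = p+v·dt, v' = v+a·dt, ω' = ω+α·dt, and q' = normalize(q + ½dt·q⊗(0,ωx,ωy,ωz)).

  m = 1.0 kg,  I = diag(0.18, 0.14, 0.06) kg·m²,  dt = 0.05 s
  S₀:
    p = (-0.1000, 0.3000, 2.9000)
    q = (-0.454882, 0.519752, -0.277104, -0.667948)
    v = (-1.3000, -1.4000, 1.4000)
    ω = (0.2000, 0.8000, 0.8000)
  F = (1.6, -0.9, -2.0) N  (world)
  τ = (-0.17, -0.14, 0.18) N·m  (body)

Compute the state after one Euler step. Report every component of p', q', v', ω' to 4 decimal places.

p' = p + v·dt = (-0.1650, 0.2300, 2.9700)
v' = v + a·dt = (-1.2200, -1.4450, 1.3000)
precession coupling ω×(Iω) = (-0.0512, 0.0192, -0.0064)
α = I⁻¹(τ − ω×Iω) = (-0.6600, -1.1371, 3.1067)
ω' = ω + α·dt = (0.1670, 0.7431, 0.9553)
2q̇ = q⊗(0,ω) = (0.6520912, 0.2216988, -0.9132968, 0.1073168)
updated quaternion q' = (-0.4384, 0.5251, -0.2998, -0.6650)

p' = (-0.1650, 0.2300, 2.9700)
q' = (-0.4384, 0.5251, -0.2998, -0.6650)
v' = (-1.2200, -1.4450, 1.3000)
ω' = (0.1670, 0.7431, 0.9553)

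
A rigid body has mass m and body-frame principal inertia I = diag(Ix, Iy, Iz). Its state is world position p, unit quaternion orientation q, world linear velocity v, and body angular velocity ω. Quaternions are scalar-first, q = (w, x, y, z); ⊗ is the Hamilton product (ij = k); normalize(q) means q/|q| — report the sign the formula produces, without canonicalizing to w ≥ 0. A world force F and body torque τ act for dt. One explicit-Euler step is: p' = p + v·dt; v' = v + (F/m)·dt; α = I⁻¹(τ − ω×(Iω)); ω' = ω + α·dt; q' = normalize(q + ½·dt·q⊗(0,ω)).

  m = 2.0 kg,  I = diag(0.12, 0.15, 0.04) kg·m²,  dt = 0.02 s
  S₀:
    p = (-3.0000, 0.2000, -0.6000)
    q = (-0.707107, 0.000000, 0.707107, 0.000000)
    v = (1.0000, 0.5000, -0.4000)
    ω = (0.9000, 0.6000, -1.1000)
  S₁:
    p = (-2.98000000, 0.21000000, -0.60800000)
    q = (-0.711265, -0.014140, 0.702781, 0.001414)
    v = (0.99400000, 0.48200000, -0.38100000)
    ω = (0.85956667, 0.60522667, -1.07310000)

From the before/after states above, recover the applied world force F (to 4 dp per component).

F = (-0.6000, -1.8000, 1.9000)

velocity change Δv = (-0.00600000, -0.01800000, 0.01900000)
m·(v₁−v₀)/dt = (-0.6000, -1.8000, 1.9000)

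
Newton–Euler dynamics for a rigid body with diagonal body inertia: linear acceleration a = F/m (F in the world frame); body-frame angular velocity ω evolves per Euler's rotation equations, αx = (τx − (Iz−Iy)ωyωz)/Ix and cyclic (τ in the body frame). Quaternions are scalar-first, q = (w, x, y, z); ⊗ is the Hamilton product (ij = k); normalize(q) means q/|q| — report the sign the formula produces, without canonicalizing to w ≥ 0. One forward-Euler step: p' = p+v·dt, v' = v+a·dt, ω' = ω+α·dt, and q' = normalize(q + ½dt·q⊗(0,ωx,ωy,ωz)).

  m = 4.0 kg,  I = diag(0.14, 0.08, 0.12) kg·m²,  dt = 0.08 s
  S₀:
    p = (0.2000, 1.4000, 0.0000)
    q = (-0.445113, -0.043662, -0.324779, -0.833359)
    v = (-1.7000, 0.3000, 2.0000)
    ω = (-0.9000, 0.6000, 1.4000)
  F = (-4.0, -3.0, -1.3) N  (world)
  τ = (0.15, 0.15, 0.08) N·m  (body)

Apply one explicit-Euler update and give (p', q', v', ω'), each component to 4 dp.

p' = (0.0640, 1.4240, 0.1600)
q' = (-0.3912, -0.0258, -0.3023, -0.8689)
v' = (-1.7800, 0.2400, 1.9740)
ω' = (-0.8335, 0.7752, 1.4317)

precession coupling ω×(Iω) = (0.0336, -0.0252, 0.0324)
α = I⁻¹(τ − ω×Iω) = (0.8314, 2.1900, 0.3967)
ω + α·dt = (-0.8335, 0.7752, 1.4317)
Hamilton product q⊗(0,ω) = (1.3222742, 0.4459265, 0.5440821, -0.9416565)
q + ½dt·q⊗(0,ω), renormalized = (-0.3912, -0.0258, -0.3023, -0.8689)
a = (-1.0000, -0.7500, -0.3250)
p' = p + v·dt = (0.0640, 1.4240, 0.1600)
v' = v + a·dt = (-1.7800, 0.2400, 1.9740)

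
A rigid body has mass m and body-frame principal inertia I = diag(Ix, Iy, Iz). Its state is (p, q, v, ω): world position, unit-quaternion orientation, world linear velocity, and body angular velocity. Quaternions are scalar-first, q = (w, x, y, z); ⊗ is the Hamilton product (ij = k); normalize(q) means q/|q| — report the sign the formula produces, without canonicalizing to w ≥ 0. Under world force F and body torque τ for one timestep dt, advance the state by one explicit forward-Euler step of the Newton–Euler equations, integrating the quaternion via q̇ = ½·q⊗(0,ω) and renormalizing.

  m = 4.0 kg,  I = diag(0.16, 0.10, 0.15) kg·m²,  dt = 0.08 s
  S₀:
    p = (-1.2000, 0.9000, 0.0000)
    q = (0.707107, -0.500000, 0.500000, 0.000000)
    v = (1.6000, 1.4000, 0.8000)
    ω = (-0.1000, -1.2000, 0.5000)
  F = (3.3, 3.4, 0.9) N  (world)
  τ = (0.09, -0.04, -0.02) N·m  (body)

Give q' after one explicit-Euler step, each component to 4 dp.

q' = (0.7281, -0.4922, 0.4754, 0.0401)

Hamilton product q⊗(0,ω) = (0.5500000, 0.1792893, -0.5985284, 1.0035535)
q' = normalize(q + ½dt·q⊗(0,ω)) = (0.7281, -0.4922, 0.4754, 0.0401)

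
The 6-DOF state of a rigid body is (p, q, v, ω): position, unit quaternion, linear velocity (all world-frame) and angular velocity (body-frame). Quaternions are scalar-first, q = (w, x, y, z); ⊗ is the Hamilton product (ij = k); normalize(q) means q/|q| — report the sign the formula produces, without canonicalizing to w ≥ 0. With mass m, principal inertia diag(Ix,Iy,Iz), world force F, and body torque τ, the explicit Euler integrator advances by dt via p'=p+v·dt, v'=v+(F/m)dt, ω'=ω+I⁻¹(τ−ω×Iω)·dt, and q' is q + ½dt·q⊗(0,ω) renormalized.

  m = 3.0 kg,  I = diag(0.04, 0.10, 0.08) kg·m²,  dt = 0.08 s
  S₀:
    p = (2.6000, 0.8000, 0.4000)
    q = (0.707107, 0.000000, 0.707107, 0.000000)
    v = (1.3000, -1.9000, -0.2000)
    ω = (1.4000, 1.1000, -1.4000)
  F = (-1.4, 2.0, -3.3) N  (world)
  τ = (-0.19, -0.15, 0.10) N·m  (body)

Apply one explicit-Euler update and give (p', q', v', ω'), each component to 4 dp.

ω×(Iω) gyroscopic = (0.0308, 0.0784, 0.0924)
(τ − ω×Iω)/I = (-5.5200, -2.2840, 0.0950)
new body rate ω' = (0.9584, 0.9173, -1.3924)
Hamilton product q⊗(0,ω) = (-0.7778177, 0.0000000, 0.7778177, -1.9798996)
q' = normalize(q + ½dt·q⊗(0,ω)) = (0.6732, 0.0000, 0.7352, -0.0789)
p' = p + v·dt = (2.7040, 0.6480, 0.3840)
v + (F/m)dt = (1.2627, -1.8467, -0.2880)

p' = (2.7040, 0.6480, 0.3840)
q' = (0.6732, 0.0000, 0.7352, -0.0789)
v' = (1.2627, -1.8467, -0.2880)
ω' = (0.9584, 0.9173, -1.3924)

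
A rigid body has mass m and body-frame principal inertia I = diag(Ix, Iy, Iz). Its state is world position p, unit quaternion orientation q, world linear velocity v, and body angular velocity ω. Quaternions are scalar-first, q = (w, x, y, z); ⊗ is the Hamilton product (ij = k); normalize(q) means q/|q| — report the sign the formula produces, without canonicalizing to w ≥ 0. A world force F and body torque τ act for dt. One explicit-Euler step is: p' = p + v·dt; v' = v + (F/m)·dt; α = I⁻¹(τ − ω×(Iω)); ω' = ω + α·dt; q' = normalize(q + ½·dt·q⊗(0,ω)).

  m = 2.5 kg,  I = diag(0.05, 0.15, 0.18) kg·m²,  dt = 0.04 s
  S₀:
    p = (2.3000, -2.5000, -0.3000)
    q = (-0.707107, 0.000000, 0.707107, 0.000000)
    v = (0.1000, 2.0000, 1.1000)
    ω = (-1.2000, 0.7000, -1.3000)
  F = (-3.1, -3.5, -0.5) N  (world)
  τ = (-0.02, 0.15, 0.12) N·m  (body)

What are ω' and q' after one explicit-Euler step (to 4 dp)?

ω' = (-1.1942, 0.7941, -1.2547)
q' = (-0.7165, -0.0014, 0.6967, 0.0353)

gyro term ω×Iω = (-0.0273, -0.2028, -0.0840)
α = I⁻¹(τ − ω×Iω) = (0.1460, 2.3520, 1.1333)
ω + α·dt = (-1.1942, 0.7941, -1.2547)
Hamilton product q⊗(0,ω) = (-0.4949749, -0.0707107, -0.4949749, 1.7677675)
q + ½dt·q⊗(0,ω), renormalized = (-0.7165, -0.0014, 0.6967, 0.0353)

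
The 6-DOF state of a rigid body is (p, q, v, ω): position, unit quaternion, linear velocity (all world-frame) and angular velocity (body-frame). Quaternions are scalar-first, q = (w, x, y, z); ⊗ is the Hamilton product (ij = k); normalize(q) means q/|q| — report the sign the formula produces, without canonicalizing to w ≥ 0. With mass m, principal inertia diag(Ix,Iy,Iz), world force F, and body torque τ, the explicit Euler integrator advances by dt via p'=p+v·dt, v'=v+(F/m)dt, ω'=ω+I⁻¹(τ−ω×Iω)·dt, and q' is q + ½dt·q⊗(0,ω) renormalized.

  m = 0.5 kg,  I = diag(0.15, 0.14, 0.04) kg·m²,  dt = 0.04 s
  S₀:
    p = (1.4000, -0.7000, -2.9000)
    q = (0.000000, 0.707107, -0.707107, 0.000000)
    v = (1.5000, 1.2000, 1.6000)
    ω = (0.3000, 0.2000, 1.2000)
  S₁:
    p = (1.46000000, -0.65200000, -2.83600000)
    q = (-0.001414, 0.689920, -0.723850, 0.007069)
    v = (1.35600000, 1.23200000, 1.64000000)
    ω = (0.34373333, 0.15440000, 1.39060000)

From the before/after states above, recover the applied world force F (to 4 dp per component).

F = (-1.8000, 0.4000, 0.5000)

v₁ − v₀ = (-0.14400000, 0.03200000, 0.04000000)
m·(v₁−v₀)/dt = (-1.8000, 0.4000, 0.5000)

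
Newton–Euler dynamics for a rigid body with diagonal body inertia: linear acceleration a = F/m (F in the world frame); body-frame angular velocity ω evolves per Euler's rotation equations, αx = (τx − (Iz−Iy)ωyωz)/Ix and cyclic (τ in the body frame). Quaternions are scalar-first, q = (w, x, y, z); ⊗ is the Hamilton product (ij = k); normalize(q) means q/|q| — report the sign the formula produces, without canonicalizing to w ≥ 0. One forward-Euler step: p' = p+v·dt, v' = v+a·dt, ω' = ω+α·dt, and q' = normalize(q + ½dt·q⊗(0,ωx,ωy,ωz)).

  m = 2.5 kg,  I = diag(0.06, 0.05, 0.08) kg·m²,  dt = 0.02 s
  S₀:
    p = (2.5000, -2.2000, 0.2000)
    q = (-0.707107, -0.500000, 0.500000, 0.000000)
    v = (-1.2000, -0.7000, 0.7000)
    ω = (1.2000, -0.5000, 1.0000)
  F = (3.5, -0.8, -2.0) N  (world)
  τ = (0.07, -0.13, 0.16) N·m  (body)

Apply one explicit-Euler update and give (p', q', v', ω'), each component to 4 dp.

linear accel F/m = (1.4000, -0.3200, -0.8000)
p' = p + v·dt = (2.4760, -2.2140, 0.2140)
new velocity v' = (-1.1720, -0.7064, 0.6840)
α = I⁻¹(τ − ω×Iω) = (1.4167, -2.1200, 1.9250)
new body rate ω' = (1.2283, -0.5424, 1.0385)
2q̇ = q⊗(0,ω) = (0.8500000, -0.3485284, 0.8535535, -1.0571070)
q' = normalize(q + ½dt·q⊗(0,ω)) = (-0.6985, -0.5034, 0.5085, -0.0106)

p' = (2.4760, -2.2140, 0.2140)
q' = (-0.6985, -0.5034, 0.5085, -0.0106)
v' = (-1.1720, -0.7064, 0.6840)
ω' = (1.2283, -0.5424, 1.0385)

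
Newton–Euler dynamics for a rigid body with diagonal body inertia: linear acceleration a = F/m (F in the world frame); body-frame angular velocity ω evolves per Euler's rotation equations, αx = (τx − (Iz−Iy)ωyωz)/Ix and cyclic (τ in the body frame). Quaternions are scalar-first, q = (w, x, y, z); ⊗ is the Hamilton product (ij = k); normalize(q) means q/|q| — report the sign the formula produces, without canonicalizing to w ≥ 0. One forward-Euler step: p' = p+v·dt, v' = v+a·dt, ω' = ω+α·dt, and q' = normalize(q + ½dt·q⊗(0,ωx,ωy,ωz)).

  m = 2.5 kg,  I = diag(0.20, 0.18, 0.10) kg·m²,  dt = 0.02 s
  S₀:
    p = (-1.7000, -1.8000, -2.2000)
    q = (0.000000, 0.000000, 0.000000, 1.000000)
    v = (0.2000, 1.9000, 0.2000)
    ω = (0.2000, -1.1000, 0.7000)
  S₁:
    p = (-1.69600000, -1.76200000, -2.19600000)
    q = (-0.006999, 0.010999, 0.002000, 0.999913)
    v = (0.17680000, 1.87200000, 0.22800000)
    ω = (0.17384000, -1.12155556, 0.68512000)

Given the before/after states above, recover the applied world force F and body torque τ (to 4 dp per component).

velocity change Δv = (-0.02320000, -0.02800000, 0.02800000)
F = m·Δv/dt = (-2.9000, -3.5000, 3.5000)
Δω = ω₁−ω₀ = (-0.02616000, -0.02155556, -0.01488000)
ω₀×(Iω₀) = (0.0616, 0.0140, 0.0044)
applied torque τ = (-0.2000, -0.1800, -0.0700)

F = (-2.9000, -3.5000, 3.5000)
τ = (-0.2000, -0.1800, -0.0700)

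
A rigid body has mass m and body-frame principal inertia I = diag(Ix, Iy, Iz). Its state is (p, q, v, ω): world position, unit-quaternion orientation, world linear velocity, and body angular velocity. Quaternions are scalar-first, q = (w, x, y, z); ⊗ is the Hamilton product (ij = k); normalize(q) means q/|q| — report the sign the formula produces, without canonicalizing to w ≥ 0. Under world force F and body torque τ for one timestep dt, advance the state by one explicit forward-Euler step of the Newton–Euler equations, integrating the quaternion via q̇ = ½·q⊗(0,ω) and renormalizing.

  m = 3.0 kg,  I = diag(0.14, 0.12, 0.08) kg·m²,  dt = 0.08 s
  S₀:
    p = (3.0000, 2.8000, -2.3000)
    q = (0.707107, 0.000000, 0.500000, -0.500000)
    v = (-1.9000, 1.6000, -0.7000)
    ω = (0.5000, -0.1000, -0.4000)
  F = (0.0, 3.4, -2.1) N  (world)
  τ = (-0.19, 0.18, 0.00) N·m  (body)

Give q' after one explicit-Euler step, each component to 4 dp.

2q̇ = q⊗(0,ω) = (-0.1500000, 0.1035535, -0.3207107, -0.5328428)
q' = normalize(q + ½dt·q⊗(0,ω)) = (0.7009, 0.0041, 0.4870, -0.5211)

q' = (0.7009, 0.0041, 0.4870, -0.5211)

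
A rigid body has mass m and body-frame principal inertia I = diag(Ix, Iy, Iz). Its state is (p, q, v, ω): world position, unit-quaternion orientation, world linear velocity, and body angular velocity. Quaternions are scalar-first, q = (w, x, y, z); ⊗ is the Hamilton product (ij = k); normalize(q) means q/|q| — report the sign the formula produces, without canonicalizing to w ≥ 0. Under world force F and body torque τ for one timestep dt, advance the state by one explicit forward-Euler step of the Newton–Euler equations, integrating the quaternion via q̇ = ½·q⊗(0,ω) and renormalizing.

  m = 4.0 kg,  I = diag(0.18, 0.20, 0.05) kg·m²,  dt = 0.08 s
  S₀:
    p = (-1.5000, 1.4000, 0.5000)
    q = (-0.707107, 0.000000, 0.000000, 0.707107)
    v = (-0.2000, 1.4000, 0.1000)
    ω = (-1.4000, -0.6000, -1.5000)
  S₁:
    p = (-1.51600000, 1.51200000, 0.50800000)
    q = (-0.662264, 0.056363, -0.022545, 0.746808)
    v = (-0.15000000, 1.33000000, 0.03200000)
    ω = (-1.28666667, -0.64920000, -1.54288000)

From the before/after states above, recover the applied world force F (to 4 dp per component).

F = (2.5000, -3.5000, -3.4000)

v₁ − v₀ = (0.05000000, -0.07000000, -0.06800000)
m·(v₁−v₀)/dt = (2.5000, -3.5000, -3.4000)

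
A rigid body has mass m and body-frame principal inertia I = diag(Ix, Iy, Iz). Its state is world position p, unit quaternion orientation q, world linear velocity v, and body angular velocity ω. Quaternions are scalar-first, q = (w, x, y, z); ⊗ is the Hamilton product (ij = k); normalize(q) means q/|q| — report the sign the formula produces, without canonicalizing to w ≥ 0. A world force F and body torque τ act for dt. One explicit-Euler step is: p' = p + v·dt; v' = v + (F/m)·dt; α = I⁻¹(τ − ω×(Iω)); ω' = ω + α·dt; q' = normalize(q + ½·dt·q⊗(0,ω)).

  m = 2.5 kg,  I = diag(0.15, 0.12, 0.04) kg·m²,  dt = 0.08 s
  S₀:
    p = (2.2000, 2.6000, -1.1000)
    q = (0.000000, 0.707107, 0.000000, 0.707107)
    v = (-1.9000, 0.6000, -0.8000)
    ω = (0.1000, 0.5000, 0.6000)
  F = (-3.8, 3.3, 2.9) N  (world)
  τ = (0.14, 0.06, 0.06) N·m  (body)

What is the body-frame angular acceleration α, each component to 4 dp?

gyro term ω×Iω = (-0.0240, 0.0066, -0.0015)
(τ − ω×Iω)/I = (1.0933, 0.4450, 1.5375)

α = (1.0933, 0.4450, 1.5375)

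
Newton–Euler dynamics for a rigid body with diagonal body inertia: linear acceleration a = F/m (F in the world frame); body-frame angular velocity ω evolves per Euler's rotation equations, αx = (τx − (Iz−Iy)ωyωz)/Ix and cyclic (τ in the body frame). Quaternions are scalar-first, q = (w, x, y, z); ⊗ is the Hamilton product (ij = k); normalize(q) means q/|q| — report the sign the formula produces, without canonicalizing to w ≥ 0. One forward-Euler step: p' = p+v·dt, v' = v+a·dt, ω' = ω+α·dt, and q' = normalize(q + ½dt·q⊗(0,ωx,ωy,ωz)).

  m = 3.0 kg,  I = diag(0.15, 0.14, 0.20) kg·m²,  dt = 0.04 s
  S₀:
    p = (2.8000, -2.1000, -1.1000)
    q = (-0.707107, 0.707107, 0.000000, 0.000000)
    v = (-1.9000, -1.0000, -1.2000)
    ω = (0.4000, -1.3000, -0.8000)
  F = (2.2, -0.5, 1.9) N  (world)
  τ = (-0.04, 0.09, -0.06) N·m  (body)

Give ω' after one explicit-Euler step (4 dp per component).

ω' = (0.3727, -1.2789, -0.8130)

precession coupling ω×(Iω) = (0.0624, 0.0160, 0.0052)
angular accel α = (-0.6827, 0.5286, -0.3260)
ω + α·dt = (0.3727, -1.2789, -0.8130)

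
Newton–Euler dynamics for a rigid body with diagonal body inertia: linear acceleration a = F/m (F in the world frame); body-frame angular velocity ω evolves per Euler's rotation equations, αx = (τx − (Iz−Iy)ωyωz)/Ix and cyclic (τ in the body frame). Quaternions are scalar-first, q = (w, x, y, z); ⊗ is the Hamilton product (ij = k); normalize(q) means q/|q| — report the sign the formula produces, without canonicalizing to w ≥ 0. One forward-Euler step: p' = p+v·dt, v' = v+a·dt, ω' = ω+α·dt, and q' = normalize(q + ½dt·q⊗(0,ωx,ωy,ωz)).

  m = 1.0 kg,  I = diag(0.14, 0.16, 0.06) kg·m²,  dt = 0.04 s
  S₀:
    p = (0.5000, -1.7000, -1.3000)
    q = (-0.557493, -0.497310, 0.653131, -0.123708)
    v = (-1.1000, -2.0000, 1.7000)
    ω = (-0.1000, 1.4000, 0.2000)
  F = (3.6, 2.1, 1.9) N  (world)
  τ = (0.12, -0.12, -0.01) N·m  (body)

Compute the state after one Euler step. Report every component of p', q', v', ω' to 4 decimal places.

precession coupling ω×(Iω) = (-0.0280, -0.0016, -0.0028)
(τ − ω×Iω)/I = (1.0571, -0.7400, -0.1200)
ω' = ω + α·dt = (-0.0577, 1.3704, 0.1952)
Hamilton product q⊗(0,ω) = (-0.9393728, 0.3595667, -0.6686574, -0.7424195)
updated quaternion q' = (-0.5760, -0.4899, 0.6395, -0.1385)
a = F/m = (3.6000, 2.1000, 1.9000)
p' = p + v·dt = (0.4560, -1.7800, -1.2320)
v + (F/m)dt = (-0.9560, -1.9160, 1.7760)

p' = (0.4560, -1.7800, -1.2320)
q' = (-0.5760, -0.4899, 0.6395, -0.1385)
v' = (-0.9560, -1.9160, 1.7760)
ω' = (-0.0577, 1.3704, 0.1952)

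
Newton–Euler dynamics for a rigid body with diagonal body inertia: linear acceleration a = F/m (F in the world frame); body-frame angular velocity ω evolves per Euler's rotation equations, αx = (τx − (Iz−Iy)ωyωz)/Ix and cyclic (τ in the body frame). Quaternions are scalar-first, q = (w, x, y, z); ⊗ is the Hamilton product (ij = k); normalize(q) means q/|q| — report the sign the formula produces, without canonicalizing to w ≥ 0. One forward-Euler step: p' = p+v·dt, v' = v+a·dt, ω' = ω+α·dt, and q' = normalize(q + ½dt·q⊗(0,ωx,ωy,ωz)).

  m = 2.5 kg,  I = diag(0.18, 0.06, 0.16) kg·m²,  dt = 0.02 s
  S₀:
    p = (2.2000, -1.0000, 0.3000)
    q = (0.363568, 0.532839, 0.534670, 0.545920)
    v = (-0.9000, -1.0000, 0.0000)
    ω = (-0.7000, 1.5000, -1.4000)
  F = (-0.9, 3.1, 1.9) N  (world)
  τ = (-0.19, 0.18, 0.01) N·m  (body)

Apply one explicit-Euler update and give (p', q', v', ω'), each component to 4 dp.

linear accel F/m = (-0.3600, 1.2400, 0.7600)
p' = p + v·dt = (2.1820, -1.0200, 0.3000)
new velocity v' = (-0.9072, -0.9752, 0.0152)
gyro term ω×Iω = (-0.2100, 0.0196, 0.1260)
(τ − ω×Iω)/I = (0.1111, 2.6733, -0.7250)
ω' = ω + α·dt = (-0.6978, 1.5535, -1.4145)
q⊗(0,ω) = (0.3352703, -1.8219156, 0.9091826, 0.6645323)
updated quaternion q' = (0.3668, 0.5145, 0.5436, 0.5524)

p' = (2.1820, -1.0200, 0.3000)
q' = (0.3668, 0.5145, 0.5436, 0.5524)
v' = (-0.9072, -0.9752, 0.0152)
ω' = (-0.6978, 1.5535, -1.4145)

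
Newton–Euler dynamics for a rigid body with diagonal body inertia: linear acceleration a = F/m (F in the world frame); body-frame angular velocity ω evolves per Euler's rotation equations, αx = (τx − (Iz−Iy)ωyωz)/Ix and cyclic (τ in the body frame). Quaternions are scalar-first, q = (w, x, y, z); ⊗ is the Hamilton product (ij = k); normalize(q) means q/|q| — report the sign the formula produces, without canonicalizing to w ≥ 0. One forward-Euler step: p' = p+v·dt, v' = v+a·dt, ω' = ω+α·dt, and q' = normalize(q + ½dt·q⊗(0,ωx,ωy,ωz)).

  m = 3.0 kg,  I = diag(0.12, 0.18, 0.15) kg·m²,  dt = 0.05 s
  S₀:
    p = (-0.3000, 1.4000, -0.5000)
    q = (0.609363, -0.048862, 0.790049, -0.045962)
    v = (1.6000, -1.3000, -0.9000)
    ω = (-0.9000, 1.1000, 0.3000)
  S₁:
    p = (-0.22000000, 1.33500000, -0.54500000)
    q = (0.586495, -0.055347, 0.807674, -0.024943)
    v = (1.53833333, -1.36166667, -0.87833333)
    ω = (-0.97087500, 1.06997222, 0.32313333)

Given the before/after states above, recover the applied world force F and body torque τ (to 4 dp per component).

F = (-3.7000, -3.7000, 1.3000)
τ = (-0.1800, -0.1000, 0.0100)

velocity change Δv = (-0.06166667, -0.06166667, 0.02166667)
applied force F = (-3.7000, -3.7000, 1.3000)
rate change Δω = (-0.07087500, -0.03002778, 0.02313333)
I·α + gyro = (-0.1800, -0.1000, 0.0100)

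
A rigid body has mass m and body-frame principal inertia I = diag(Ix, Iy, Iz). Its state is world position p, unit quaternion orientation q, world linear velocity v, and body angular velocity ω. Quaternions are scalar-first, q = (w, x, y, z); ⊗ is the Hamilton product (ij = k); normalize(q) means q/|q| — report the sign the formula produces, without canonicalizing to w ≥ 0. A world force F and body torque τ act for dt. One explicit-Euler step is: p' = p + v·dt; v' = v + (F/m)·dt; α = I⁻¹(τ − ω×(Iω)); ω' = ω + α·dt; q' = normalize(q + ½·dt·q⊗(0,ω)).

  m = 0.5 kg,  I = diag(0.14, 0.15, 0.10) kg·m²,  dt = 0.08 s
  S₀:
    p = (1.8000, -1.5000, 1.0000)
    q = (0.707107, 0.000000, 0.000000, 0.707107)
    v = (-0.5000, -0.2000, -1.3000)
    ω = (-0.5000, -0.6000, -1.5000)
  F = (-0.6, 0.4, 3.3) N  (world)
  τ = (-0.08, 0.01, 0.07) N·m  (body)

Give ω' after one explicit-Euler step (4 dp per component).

precession coupling ω×(Iω) = (-0.0450, 0.0300, 0.0030)
α = I⁻¹(τ − ω×Iω) = (-0.2500, -0.1333, 0.6700)
ω' = ω + α·dt = (-0.5200, -0.6107, -1.4464)

ω' = (-0.5200, -0.6107, -1.4464)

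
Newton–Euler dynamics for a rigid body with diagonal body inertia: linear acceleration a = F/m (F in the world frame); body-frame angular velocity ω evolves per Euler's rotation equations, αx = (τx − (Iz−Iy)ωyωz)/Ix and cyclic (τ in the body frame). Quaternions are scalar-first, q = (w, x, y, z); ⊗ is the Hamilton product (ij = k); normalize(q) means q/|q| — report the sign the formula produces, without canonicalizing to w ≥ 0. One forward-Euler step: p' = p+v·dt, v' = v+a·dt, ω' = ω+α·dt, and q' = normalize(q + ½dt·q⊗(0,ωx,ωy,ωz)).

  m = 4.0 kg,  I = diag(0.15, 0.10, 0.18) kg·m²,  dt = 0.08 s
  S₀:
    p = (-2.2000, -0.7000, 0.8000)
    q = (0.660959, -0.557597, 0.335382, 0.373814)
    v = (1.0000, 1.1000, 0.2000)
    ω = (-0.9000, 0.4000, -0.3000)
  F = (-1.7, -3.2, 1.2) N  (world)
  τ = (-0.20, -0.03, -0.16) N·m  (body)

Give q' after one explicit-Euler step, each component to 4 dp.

2q̇ = q⊗(0,ω) = (-0.5238459, -0.8450033, -0.2393281, -0.1194827)
updated quaternion q' = (0.6395, -0.5909, 0.3255, 0.3687)

q' = (0.6395, -0.5909, 0.3255, 0.3687)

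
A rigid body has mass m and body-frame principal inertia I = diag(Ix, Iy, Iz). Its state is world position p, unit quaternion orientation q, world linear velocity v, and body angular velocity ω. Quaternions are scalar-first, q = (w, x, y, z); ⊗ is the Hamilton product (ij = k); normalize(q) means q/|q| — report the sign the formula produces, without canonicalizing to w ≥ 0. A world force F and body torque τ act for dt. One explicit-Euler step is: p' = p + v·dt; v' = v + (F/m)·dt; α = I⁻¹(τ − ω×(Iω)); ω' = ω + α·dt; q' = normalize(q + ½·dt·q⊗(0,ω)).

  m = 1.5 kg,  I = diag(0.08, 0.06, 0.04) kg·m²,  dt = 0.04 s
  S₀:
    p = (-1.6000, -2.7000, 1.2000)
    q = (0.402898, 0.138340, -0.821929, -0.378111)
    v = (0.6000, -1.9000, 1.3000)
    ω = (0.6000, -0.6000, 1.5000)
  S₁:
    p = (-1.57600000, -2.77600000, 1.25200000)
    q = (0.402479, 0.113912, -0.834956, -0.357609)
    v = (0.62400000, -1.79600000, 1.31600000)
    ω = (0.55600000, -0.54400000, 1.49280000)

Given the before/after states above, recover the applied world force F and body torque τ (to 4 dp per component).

rate change Δω = (-0.04400000, 0.05600000, -0.00720000)
gyro term ω₀×Iω₀ = (0.0180, 0.0360, 0.0072)
τ = I·(Δω/dt) + ω₀×(Iω₀) = (-0.0700, 0.1200, 0.0000)
velocity change Δv = (0.02400000, 0.10400000, 0.01600000)
m·(v₁−v₀)/dt = (0.9000, 3.9000, 0.6000)

F = (0.9000, 3.9000, 0.6000)
τ = (-0.0700, 0.1200, 0.0000)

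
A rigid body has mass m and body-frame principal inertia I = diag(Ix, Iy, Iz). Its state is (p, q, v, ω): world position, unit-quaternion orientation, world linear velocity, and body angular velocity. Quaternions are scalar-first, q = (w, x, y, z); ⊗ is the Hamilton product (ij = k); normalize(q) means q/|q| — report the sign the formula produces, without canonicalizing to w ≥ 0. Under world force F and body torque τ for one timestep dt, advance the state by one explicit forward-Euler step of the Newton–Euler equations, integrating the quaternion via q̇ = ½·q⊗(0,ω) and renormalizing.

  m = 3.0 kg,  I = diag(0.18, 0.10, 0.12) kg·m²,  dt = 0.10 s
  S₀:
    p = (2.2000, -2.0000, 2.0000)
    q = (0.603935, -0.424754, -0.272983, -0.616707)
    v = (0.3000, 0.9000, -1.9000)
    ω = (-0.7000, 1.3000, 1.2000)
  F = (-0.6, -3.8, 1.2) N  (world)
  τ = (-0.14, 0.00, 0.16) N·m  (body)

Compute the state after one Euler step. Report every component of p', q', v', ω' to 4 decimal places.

angular accel α = (-0.9511, 0.5040, 0.7267)
ω' = ω + α·dt = (-0.7951, 1.3504, 1.2727)
q⊗(0,ω) = (0.7975985, 0.0513850, 1.7265152, -0.0185463)
updated quaternion q' = (0.6409, -0.4203, -0.1858, -0.6149)
a = F/m = (-0.2000, -1.2667, 0.4000)
p' = p + v·dt = (2.2300, -1.9100, 1.8100)
new velocity v' = (0.2800, 0.7733, -1.8600)

p' = (2.2300, -1.9100, 1.8100)
q' = (0.6409, -0.4203, -0.1858, -0.6149)
v' = (0.2800, 0.7733, -1.8600)
ω' = (-0.7951, 1.3504, 1.2727)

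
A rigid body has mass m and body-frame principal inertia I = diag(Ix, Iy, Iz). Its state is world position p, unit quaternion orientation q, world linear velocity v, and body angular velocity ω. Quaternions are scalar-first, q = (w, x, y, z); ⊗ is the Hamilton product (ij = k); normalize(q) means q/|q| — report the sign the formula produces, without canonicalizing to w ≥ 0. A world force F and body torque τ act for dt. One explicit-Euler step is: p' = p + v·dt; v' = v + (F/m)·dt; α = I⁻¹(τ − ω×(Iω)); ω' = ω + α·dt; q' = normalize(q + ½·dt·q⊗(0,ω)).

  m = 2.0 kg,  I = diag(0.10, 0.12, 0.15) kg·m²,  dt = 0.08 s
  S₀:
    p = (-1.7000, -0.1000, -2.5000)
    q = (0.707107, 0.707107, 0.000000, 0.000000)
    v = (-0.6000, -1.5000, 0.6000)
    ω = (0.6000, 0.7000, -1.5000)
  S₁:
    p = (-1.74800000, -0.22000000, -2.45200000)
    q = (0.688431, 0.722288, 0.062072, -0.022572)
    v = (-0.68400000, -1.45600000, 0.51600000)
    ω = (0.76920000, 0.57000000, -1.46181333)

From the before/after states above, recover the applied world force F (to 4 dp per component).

Δv = v₁−v₀ = (-0.08400000, 0.04400000, -0.08400000)
F = m·Δv/dt = (-2.1000, 1.1000, -2.1000)

F = (-2.1000, 1.1000, -2.1000)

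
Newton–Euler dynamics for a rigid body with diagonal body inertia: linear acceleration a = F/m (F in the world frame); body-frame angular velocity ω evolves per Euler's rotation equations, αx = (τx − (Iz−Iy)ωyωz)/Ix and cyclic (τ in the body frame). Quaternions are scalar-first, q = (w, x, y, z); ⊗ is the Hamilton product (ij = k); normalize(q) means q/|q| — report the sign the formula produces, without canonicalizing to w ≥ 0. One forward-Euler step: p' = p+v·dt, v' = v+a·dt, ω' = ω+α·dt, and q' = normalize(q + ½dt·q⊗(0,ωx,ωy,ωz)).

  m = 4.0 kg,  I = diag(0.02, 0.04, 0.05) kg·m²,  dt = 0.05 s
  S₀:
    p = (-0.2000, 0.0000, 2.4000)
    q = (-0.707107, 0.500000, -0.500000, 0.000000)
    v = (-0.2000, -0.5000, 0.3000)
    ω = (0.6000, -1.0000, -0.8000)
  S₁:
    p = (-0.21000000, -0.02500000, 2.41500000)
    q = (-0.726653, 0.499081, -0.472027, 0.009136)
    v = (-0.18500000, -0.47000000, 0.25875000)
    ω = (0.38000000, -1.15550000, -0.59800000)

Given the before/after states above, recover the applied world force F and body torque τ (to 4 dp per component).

F = (1.2000, 2.4000, -3.3000)
τ = (-0.0800, -0.1100, 0.1900)

ω₁ − ω₀ = (-0.22000000, -0.15550000, 0.20200000)
precession coupling = (0.0080, 0.0144, -0.0120)
applied torque τ = (-0.0800, -0.1100, 0.1900)
Δv = v₁−v₀ = (0.01500000, 0.03000000, -0.04125000)
applied force F = (1.2000, 2.4000, -3.3000)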